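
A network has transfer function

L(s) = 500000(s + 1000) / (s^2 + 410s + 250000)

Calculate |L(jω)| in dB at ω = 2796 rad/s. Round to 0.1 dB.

At s = jω = j2796:
zero (s+1000): 1000 + j2796 → |·| = √(1000²+2796²) = √8817616 ≈ 2969.4, ∠ = arctan(2796/1000) ≈ 70.32°
quadratic: (j2796)² + 410·j2796 + 250000 = -7567616 + j1146360 → |·| ≈ 7.654e+06, ∠ ≈ 171.39°
|L| = 500000 · 2969.4 / 7.654e+06 ≈ 193.98
Gain = 20 log₁₀(193.98) ≈ 45.76 dB

45.8 dB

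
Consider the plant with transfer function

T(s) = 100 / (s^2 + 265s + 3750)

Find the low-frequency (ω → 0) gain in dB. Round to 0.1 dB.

-31.5 dB

T(0) = 100 / 3750 ≈ 0.026667
20 log₁₀(0.026667) ≈ -31.48 dB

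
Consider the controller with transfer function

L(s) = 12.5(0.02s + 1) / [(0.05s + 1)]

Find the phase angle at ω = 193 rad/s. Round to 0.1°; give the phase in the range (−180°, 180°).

At ω = 193 rad/s:
zero (1 + j193·0.02) = 1 + j3.86 → |·| ≈ 3.9874, ∠ ≈ 75.48°
pole (1 + j193·0.05) = 1 + j9.65 → |·| ≈ 9.7017, ∠ ≈ 84.08°
∠L = (75.48°) − (84.08°) = -8.60°

-8.6°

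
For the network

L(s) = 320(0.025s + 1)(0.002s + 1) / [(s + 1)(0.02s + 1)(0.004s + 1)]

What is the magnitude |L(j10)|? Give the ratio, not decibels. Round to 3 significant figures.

32.2

At ω = 10 rad/s:
zero (1 + j10·0.025) = 1 + j0.25 → |·| ≈ 1.0308, ∠ ≈ 14.04°
zero (1 + j10·0.002) = 1 + j0.02 → |·| ≈ 1.0002, ∠ ≈ 1.15°
pole (1 + j10·1) = 1 + j10 → |·| ≈ 10.05, ∠ ≈ 84.29°
pole (1 + j10·0.02) = 1 + j0.2 → |·| ≈ 1.0198, ∠ ≈ 11.31°
pole (1 + j10·0.004) = 1 + j0.04 → |·| ≈ 1.0008, ∠ ≈ 2.29°
|L| = 320 · 1.0308 · 1.0002 / (10.05 · 1.0198 · 1.0008) ≈ 32.165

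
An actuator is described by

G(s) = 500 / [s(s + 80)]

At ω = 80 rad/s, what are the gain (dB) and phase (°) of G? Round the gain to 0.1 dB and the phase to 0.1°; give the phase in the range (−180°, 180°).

At s = jω = j80:
pole (s+80): 80 + j80 → |·| = √(80²+80²) = √12800 ≈ 113.14, ∠ = arctan(80/80) ≈ 45.00°
pole at origin: |s| = 80, ∠ = 90.00° (in denominator)
|G| = 500 / 9051.2 ≈ 0.055241
Gain = 20 log₁₀(0.055241) ≈ -25.15 dB
∠G = 0.00° − 135.00° = -135.00°

-25.2 dB, -135.0°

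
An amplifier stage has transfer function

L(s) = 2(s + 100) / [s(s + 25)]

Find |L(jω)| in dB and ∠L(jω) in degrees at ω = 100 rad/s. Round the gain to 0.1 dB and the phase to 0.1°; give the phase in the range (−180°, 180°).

At s = jω = j100:
zero (s+100): 100 + j100 → |·| = √(100²+100²) = √20000 ≈ 141.42, ∠ = arctan(100/100) ≈ 45.00°
pole (s+25): 25 + j100 → |·| = √(25²+100²) = √10625 ≈ 103.08, ∠ = arctan(100/25) ≈ 75.96°
pole at origin: |s| = 100, ∠ = 90.00° (in denominator)
|L| = 2 · 141.42 / 10308 ≈ 0.027439
Gain = 20 log₁₀(0.027439) ≈ -31.23 dB
∠L = 45.00° − 165.96° = -120.96°

-31.2 dB, -121.0°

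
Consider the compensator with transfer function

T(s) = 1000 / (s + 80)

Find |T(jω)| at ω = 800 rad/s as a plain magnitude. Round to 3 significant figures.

1.24

Substitute s = j800:
Numerator: 1000 = 1000 + j0
Denominator: (j800) + 80 = 80 + j800
|N| = √(1000² + 0²) ≈ 1000, ∠N ≈ 0.00°
|D| = √(80² + 800²) ≈ 803.99, ∠D ≈ 84.29°
|T| = 1000 / 803.99 ≈ 1.2438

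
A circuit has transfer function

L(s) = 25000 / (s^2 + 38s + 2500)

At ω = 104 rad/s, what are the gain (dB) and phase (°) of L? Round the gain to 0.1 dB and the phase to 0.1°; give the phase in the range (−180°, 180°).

8.7 dB, -154.6°

At s = jω = j104:
quadratic: (j104)² + 38·j104 + 2500 = -8316 + j3952 → |·| ≈ 9207.3, ∠ ≈ 154.58°
|L| = 25000 / 9207.3 ≈ 2.7152
Gain = 20 log₁₀(2.7152) ≈ 8.68 dB
∠L = 0.00° − 154.58° = -154.58°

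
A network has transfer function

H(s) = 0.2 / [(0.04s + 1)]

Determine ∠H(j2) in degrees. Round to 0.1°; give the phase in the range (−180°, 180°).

At ω = 2 rad/s:
pole (1 + j2·0.04) = 1 + j0.08 → |·| ≈ 1.0032, ∠ ≈ 4.57°
∠H = (0°) − (4.57°) = -4.57°

-4.6°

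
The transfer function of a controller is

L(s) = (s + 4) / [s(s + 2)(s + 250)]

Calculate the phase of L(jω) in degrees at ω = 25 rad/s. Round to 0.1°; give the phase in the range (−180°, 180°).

-100.2°

At s = jω = j25:
zero (s+4): 4 + j25 → |·| = √(4²+25²) = √641 ≈ 25.318, ∠ = arctan(25/4) ≈ 80.91°
pole (s+2): 2 + j25 → |·| = √(2²+25²) = √629 ≈ 25.08, ∠ = arctan(25/2) ≈ 85.43°
pole (s+250): 250 + j25 → |·| = √(250²+25²) = √63125 ≈ 251.25, ∠ = arctan(25/250) ≈ 5.71°
pole at origin: |s| = 25, ∠ = 90.00° (in denominator)
∠L = 80.91° − 181.14° = -100.23°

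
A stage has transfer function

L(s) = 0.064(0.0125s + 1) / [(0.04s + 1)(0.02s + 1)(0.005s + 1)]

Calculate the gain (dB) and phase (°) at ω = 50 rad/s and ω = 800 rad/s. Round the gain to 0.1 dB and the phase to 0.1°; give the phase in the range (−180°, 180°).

ω = 50: -32.7 dB, -90.5°; ω = 800: -70.3 dB, -166.3°

At ω = 50 rad/s:
zero (1 + j50·0.0125) = 1 + j0.625 → |·| ≈ 1.1792, ∠ ≈ 32.01°
pole (1 + j50·0.04) = 1 + j2 → |·| ≈ 2.2361, ∠ ≈ 63.43°
pole (1 + j50·0.02) = 1 + j1 → |·| ≈ 1.4142, ∠ ≈ 45.00°
pole (1 + j50·0.005) = 1 + j0.25 → |·| ≈ 1.0308, ∠ ≈ 14.04°
|L| = 0.064 · 1.1792 / (2.2361 · 1.4142 · 1.0308) ≈ 0.023152
Gain = 20 log₁₀(0.023152) ≈ -32.71 dB
∠L = (32.01°) − (63.43° + 45.00° + 14.04°) = -90.46°

At ω = 800 rad/s:
zero (1 + j800·0.0125) = 1 + j10 → |·| ≈ 10.05, ∠ ≈ 84.29°
pole (1 + j800·0.04) = 1 + j32 → |·| ≈ 32.016, ∠ ≈ 88.21°
pole (1 + j800·0.02) = 1 + j16 → |·| ≈ 16.031, ∠ ≈ 86.42°
pole (1 + j800·0.005) = 1 + j4 → |·| ≈ 4.1231, ∠ ≈ 75.96°
|L| = 0.064 · 10.05 / (32.016 · 16.031 · 4.1231) ≈ 0.00030394
Gain = 20 log₁₀(0.00030394) ≈ -70.34 dB
∠L = (84.29°) − (88.21° + 86.42° + 75.96°) = -166.30°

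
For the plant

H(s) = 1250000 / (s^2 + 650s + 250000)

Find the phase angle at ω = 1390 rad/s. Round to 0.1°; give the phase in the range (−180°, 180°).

At s = jω = j1390:
quadratic: (j1390)² + 650·j1390 + 250000 = -1682100 + j903500 → |·| ≈ 1.9094e+06, ∠ ≈ 151.76°
∠H = 0.00° − 151.76° = -151.76°

-151.8°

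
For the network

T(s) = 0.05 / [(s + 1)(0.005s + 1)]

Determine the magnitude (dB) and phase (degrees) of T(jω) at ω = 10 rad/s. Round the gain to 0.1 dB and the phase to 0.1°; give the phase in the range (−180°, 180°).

At ω = 10 rad/s:
pole (1 + j10·1) = 1 + j10 → |·| ≈ 10.05, ∠ ≈ 84.29°
pole (1 + j10·0.005) = 1 + j0.05 → |·| ≈ 1.0012, ∠ ≈ 2.86°
|T| = 0.05 · 1 / (10.05 · 1.0012) ≈ 0.0049692
Gain = 20 log₁₀(0.0049692) ≈ -46.07 dB
∠T = (0°) − (84.29° + 2.86°) = -87.15°

-46.1 dB, -87.2°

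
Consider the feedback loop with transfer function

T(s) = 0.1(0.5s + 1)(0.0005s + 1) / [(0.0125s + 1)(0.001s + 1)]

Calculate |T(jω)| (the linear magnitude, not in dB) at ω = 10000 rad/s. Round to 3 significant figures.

At ω = 10000 rad/s:
zero (1 + j10000·0.5) = 1 + j5000 → |·| ≈ 5000, ∠ ≈ 89.99°
zero (1 + j10000·0.0005) = 1 + j5 → |·| ≈ 5.099, ∠ ≈ 78.69°
pole (1 + j10000·0.0125) = 1 + j125 → |·| ≈ 125, ∠ ≈ 89.54°
pole (1 + j10000·0.001) = 1 + j10 → |·| ≈ 10.05, ∠ ≈ 84.29°
|T| = 0.1 · 5000 · 5.099 / (125 · 10.05) ≈ 2.0295

2.03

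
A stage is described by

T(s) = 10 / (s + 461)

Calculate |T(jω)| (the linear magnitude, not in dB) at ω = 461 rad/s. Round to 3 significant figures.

At s = jω = j461:
pole (s+461): 461 + j461 → |·| = √(461²+461²) = √425042 ≈ 651.95, ∠ = arctan(461/461) ≈ 45.00°
|T| = 10 / 651.95 ≈ 0.015339

0.0153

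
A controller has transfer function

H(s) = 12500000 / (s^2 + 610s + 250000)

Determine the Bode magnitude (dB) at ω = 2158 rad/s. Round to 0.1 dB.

At s = jω = j2158:
quadratic: (j2158)² + 610·j2158 + 250000 = -4406964 + j1316380 → |·| ≈ 4.5994e+06, ∠ ≈ 163.37°
|H| = 12500000 / 4.5994e+06 ≈ 2.7177
Gain = 20 log₁₀(2.7177) ≈ 8.68 dB

8.7 dB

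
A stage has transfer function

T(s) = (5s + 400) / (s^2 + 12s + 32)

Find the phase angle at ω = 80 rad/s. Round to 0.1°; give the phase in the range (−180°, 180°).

Substitute s = j80:
Numerator: 5(j80) + 400 = 400 + j400
Denominator: (j80)^2 + 12(j80) + 32 = -6368 + j960
|N| = √(400² + 400²) ≈ 565.69, ∠N ≈ 45.00°
|D| = √(6368² + 960²) ≈ 6440, ∠D ≈ 171.43°
∠T = 45.00° − 171.43° = -126.43°

-126.4°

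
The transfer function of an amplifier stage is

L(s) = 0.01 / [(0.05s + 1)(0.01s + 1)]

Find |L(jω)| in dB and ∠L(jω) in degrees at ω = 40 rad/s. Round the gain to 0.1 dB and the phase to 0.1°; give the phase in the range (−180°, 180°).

At ω = 40 rad/s:
pole (1 + j40·0.05) = 1 + j2 → |·| ≈ 2.2361, ∠ ≈ 63.43°
pole (1 + j40·0.01) = 1 + j0.4 → |·| ≈ 1.077, ∠ ≈ 21.80°
|L| = 0.01 · 1 / (2.2361 · 1.077) ≈ 0.0041523
Gain = 20 log₁₀(0.0041523) ≈ -47.63 dB
∠L = (0°) − (63.43° + 21.80°) = -85.23°

-47.6 dB, -85.2°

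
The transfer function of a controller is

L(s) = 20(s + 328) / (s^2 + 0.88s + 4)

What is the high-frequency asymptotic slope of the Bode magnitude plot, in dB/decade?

Each pole contributes −20 dB/decade at high frequency; each zero contributes +20 dB/decade.
Net: 1 zero(s) − 2 pole(s) → -20 dB/decade.

-20 dB/decade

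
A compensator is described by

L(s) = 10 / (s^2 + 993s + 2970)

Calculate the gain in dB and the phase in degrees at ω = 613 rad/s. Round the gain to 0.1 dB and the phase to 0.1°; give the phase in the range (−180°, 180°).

Substitute s = j613:
Numerator: 10 = 10 + j0
Denominator: (j613)^2 + 993(j613) + 2970 = -372799 + j608709
|N| = √(10² + 0²) ≈ 10, ∠N ≈ 0.00°
|D| = √(372799² + 608709²) ≈ 7.138e+05, ∠D ≈ 121.49°
|L| = 10 / 7.138e+05 ≈ 1.401e-05
Gain = 20 log₁₀(1.401e-05) ≈ -97.07 dB
∠L = 0.00° − 121.49° = -121.49°

-97.1 dB, -121.5°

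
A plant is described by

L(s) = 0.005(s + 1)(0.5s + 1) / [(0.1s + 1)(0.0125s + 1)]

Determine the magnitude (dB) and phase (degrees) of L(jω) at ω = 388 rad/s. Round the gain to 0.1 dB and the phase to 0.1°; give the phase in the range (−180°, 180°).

At ω = 388 rad/s:
zero (1 + j388·1) = 1 + j388 → |·| ≈ 388, ∠ ≈ 89.85°
zero (1 + j388·0.5) = 1 + j194 → |·| ≈ 194, ∠ ≈ 89.70°
pole (1 + j388·0.1) = 1 + j38.8 → |·| ≈ 38.813, ∠ ≈ 88.52°
pole (1 + j388·0.0125) = 1 + j4.85 → |·| ≈ 4.952, ∠ ≈ 78.35°
|L| = 0.005 · 388 · 194 / (38.813 · 4.952) ≈ 1.9581
Gain = 20 log₁₀(1.9581) ≈ 5.84 dB
∠L = (89.85° + 89.70°) − (88.52° + 78.35°) = 12.68°

5.8 dB, 12.7°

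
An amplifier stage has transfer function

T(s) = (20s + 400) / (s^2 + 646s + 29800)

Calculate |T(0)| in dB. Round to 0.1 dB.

T(0) = 400 / 29800 ≈ 0.013423
20 log₁₀(0.013423) ≈ -37.44 dB

-37.4 dB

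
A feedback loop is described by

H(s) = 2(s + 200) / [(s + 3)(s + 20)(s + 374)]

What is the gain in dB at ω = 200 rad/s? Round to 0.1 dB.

At s = jω = j200:
zero (s+200): 200 + j200 → |·| = √(200²+200²) = √80000 ≈ 282.84, ∠ = arctan(200/200) ≈ 45.00°
pole (s+3): 3 + j200 → |·| = √(3²+200²) = √40009 ≈ 200.02, ∠ = arctan(200/3) ≈ 89.14°
pole (s+20): 20 + j200 → |·| = √(20²+200²) = √40400 ≈ 201, ∠ = arctan(200/20) ≈ 84.29°
pole (s+374): 374 + j200 → |·| = √(374²+200²) = √179876 ≈ 424.12, ∠ = arctan(200/374) ≈ 28.14°
|H| = 2 · 282.84 / 1.7051e+07 ≈ 3.3176e-05
Gain = 20 log₁₀(3.3176e-05) ≈ -89.58 dB

-89.6 dB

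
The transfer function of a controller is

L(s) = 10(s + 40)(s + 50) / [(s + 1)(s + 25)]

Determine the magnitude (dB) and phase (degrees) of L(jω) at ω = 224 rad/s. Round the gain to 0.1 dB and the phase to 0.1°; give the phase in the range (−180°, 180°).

At s = jω = j224:
zero (s+40): 40 + j224 → |·| = √(40²+224²) = √51776 ≈ 227.54, ∠ = arctan(224/40) ≈ 79.88°
zero (s+50): 50 + j224 → |·| = √(50²+224²) = √52676 ≈ 229.51, ∠ = arctan(224/50) ≈ 77.42°
pole (s+1): 1 + j224 → |·| = √(1²+224²) = √50177 ≈ 224, ∠ = arctan(224/1) ≈ 89.74°
pole (s+25): 25 + j224 → |·| = √(25²+224²) = √50801 ≈ 225.39, ∠ = arctan(224/25) ≈ 83.63°
|L| = 10 · 52223 / 50487 ≈ 10.344
Gain = 20 log₁₀(10.344) ≈ 20.29 dB
∠L = 157.30° − 173.37° = -16.07°

20.3 dB, -16.1°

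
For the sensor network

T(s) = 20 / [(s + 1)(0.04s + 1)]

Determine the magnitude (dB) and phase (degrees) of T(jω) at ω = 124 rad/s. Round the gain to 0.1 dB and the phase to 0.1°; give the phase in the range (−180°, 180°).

-29.9 dB, -168.1°

At ω = 124 rad/s:
pole (1 + j124·1) = 1 + j124 → |·| ≈ 124, ∠ ≈ 89.54°
pole (1 + j124·0.04) = 1 + j4.96 → |·| ≈ 5.0598, ∠ ≈ 78.60°
|T| = 20 · 1 / (124 · 5.0598) ≈ 0.031877
Gain = 20 log₁₀(0.031877) ≈ -29.93 dB
∠T = (0°) − (89.54° + 78.60°) = -168.14°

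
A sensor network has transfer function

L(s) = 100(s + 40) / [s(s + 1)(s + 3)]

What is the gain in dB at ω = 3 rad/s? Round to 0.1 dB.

At s = jω = j3:
zero (s+40): 40 + j3 → |·| = √(40²+3²) = √1609 ≈ 40.112, ∠ = arctan(3/40) ≈ 4.29°
pole (s+1): 1 + j3 → |·| = √(1²+3²) = √10 ≈ 3.1623, ∠ = arctan(3/1) ≈ 71.57°
pole (s+3): 3 + j3 → |·| = √(3²+3²) = √18 ≈ 4.2426, ∠ = arctan(3/3) ≈ 45.00°
pole at origin: |s| = 3, ∠ = 90.00° (in denominator)
|L| = 100 · 40.112 / 40.249 ≈ 99.66
Gain = 20 log₁₀(99.66) ≈ 39.97 dB

40.0 dB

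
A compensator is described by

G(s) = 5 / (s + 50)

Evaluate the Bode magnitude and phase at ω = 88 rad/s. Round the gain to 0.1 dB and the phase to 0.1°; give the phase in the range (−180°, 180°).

Substitute s = j88:
Numerator: 5 = 5 + j0
Denominator: (j88) + 50 = 50 + j88
|N| = √(5² + 0²) ≈ 5, ∠N ≈ 0.00°
|D| = √(50² + 88²) ≈ 101.21, ∠D ≈ 60.40°
|G| = 5 / 101.21 ≈ 0.049402
Gain = 20 log₁₀(0.049402) ≈ -26.13 dB
∠G = 0.00° − 60.40° = -60.40°

-26.1 dB, -60.4°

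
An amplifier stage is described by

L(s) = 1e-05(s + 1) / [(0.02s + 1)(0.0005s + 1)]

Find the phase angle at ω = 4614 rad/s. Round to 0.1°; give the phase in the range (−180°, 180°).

At ω = 4614 rad/s:
zero (1 + j4614·1) = 1 + j4614 → |·| ≈ 4614, ∠ ≈ 89.99°
pole (1 + j4614·0.02) = 1 + j92.28 → |·| ≈ 92.285, ∠ ≈ 89.38°
pole (1 + j4614·0.0005) = 1 + j2.307 → |·| ≈ 2.5144, ∠ ≈ 66.57°
∠L = (89.99°) − (89.38° + 66.57°) = -65.96°

-66.0°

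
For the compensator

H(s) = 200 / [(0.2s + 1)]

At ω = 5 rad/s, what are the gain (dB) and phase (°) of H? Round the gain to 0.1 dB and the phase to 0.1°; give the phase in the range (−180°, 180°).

43.0 dB, -45.0°

At ω = 5 rad/s:
pole (1 + j5·0.2) = 1 + j1 → |·| ≈ 1.4142, ∠ ≈ 45.00°
|H| = 200 · 1 / (1.4142) ≈ 141.42
Gain = 20 log₁₀(141.42) ≈ 43.01 dB
∠H = (0°) − (45.00°) = -45.00°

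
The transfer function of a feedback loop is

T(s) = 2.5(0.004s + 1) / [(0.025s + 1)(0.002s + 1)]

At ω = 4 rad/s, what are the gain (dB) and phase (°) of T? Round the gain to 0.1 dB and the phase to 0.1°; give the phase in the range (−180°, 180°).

At ω = 4 rad/s:
zero (1 + j4·0.004) = 1 + j0.016 → |·| ≈ 1.0001, ∠ ≈ 0.92°
pole (1 + j4·0.025) = 1 + j0.1 → |·| ≈ 1.005, ∠ ≈ 5.71°
pole (1 + j4·0.002) = 1 + j0.008 → |·| ≈ 1, ∠ ≈ 0.46°
|T| = 2.5 · 1.0001 / (1.005 · 1) ≈ 2.4878
Gain = 20 log₁₀(2.4878) ≈ 7.92 dB
∠T = (0.92°) − (5.71° + 0.46°) = -5.25°

7.9 dB, -5.3°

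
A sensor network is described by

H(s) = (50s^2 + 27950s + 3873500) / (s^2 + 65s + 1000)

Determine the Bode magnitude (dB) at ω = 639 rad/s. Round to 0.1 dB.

Substitute s = j639:
Numerator: 50(j639)^2 + 27950(j639) + 3873500 = -16542550 + j17860050
Denominator: (j639)^2 + 65(j639) + 1000 = -407321 + j41535
|N| = √(16542550² + 17860050²) ≈ 2.4344e+07, ∠N ≈ 132.81°
|D| = √(407321² + 41535²) ≈ 4.0943e+05, ∠D ≈ 174.18°
|H| = 2.4344e+07 / 4.0943e+05 ≈ 59.458
Gain = 20 log₁₀(59.458) ≈ 35.48 dB

35.5 dB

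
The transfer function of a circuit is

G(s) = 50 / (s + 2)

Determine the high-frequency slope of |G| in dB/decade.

-20 dB/decade

Each pole contributes −20 dB/decade at high frequency; each zero contributes +20 dB/decade.
Net: 0 zero(s) − 1 pole(s) → -20 dB/decade.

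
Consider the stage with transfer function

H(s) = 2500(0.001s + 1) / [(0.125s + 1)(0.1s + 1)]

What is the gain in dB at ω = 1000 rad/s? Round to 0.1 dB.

At ω = 1000 rad/s:
zero (1 + j1000·0.001) = 1 + j1 → |·| ≈ 1.4142, ∠ ≈ 45.00°
pole (1 + j1000·0.125) = 1 + j125 → |·| ≈ 125, ∠ ≈ 89.54°
pole (1 + j1000·0.1) = 1 + j100 → |·| ≈ 100, ∠ ≈ 89.43°
|H| = 2500 · 1.4142 / (125 · 100) ≈ 0.28284
Gain = 20 log₁₀(0.28284) ≈ -10.97 dB

-11.0 dB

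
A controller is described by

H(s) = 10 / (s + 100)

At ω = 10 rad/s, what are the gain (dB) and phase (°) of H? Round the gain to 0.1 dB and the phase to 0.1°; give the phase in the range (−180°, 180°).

-20.0 dB, -5.7°

At s = jω = j10:
pole (s+100): 100 + j10 → |·| = √(100²+10²) = √10100 ≈ 100.5, ∠ = arctan(10/100) ≈ 5.71°
|H| = 10 / 100.5 ≈ 0.099502
Gain = 20 log₁₀(0.099502) ≈ -20.04 dB
∠H = 0.00° − 5.71° = -5.71°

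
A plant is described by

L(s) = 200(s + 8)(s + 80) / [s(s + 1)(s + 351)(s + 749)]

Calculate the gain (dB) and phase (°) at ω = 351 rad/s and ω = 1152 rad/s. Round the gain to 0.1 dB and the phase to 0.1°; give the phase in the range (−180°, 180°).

At s = jω = j351:
zero (s+8): 8 + j351 → |·| = √(8²+351²) = √123265 ≈ 351.09, ∠ = arctan(351/8) ≈ 88.69°
zero (s+80): 80 + j351 → |·| = √(80²+351²) = √129601 ≈ 360, ∠ = arctan(351/80) ≈ 77.16°
pole (s+1): 1 + j351 → |·| = √(1²+351²) = √123202 ≈ 351, ∠ = arctan(351/1) ≈ 89.84°
pole (s+351): 351 + j351 → |·| = √(351²+351²) = √246402 ≈ 496.39, ∠ = arctan(351/351) ≈ 45.00°
pole (s+749): 749 + j351 → |·| = √(749²+351²) = √684202 ≈ 827.17, ∠ = arctan(351/749) ≈ 25.11°
pole at origin: |s| = 351, ∠ = 90.00° (in denominator)
|L| = 200 · 1.2639e+05 / 5.0586e+10 ≈ 0.0004997
Gain = 20 log₁₀(0.0004997) ≈ -66.03 dB
∠L = 165.85° − 249.95° = -84.10°

At s = jω = j1152:
zero (s+8): 8 + j1152 → |·| = √(8²+1152²) = √1327168 ≈ 1152, ∠ = arctan(1152/8) ≈ 89.60°
zero (s+80): 80 + j1152 → |·| = √(80²+1152²) = √1333504 ≈ 1154.8, ∠ = arctan(1152/80) ≈ 86.03°
pole (s+1): 1 + j1152 → |·| = √(1²+1152²) = √1327105 ≈ 1152, ∠ = arctan(1152/1) ≈ 89.95°
pole (s+351): 351 + j1152 → |·| = √(351²+1152²) = √1450305 ≈ 1204.3, ∠ = arctan(1152/351) ≈ 73.05°
pole (s+749): 749 + j1152 → |·| = √(749²+1152²) = √1888105 ≈ 1374.1, ∠ = arctan(1152/749) ≈ 56.97°
pole at origin: |s| = 1152, ∠ = 90.00° (in denominator)
|L| = 200 · 1.3303e+06 / 2.1961e+12 ≈ 0.00012115
Gain = 20 log₁₀(0.00012115) ≈ -78.33 dB
∠L = 175.63° − 309.97° = -134.34°

ω = 351: -66.0 dB, -84.1°; ω = 1152: -78.3 dB, -134.3°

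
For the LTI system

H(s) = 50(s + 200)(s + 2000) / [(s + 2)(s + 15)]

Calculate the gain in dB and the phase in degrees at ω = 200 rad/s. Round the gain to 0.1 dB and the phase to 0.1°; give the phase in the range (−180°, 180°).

57.0 dB, -124.4°

At s = jω = j200:
zero (s+200): 200 + j200 → |·| = √(200²+200²) = √80000 ≈ 282.84, ∠ = arctan(200/200) ≈ 45.00°
zero (s+2000): 2000 + j200 → |·| = √(2000²+200²) = √4040000 ≈ 2010, ∠ = arctan(200/2000) ≈ 5.71°
pole (s+2): 2 + j200 → |·| = √(2²+200²) = √40004 ≈ 200.01, ∠ = arctan(200/2) ≈ 89.43°
pole (s+15): 15 + j200 → |·| = √(15²+200²) = √40225 ≈ 200.56, ∠ = arctan(200/15) ≈ 85.71°
|H| = 50 · 5.6851e+05 / 40114 ≈ 708.62
Gain = 20 log₁₀(708.62) ≈ 57.01 dB
∠H = 50.71° − 175.14° = -124.43°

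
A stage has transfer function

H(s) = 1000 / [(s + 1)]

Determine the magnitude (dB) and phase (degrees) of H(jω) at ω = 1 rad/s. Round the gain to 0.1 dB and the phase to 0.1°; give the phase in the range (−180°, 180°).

At ω = 1 rad/s:
pole (1 + j1·1) = 1 + j1 → |·| ≈ 1.4142, ∠ ≈ 45.00°
|H| = 1000 · 1 / (1.4142) ≈ 707.11
Gain = 20 log₁₀(707.11) ≈ 56.99 dB
∠H = (0°) − (45.00°) = -45.00°

57.0 dB, -45.0°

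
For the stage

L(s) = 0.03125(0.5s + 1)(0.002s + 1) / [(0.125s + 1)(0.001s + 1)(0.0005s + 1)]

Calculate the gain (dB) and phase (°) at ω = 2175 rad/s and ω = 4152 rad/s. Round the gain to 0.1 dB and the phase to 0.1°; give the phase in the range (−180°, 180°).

ω = 2175: -16.0 dB, -35.5°; ω = 4152: -19.5 dB, -57.5°

At ω = 2175 rad/s:
zero (1 + j2175·0.5) = 1 + j1087.5 → |·| ≈ 1087.5, ∠ ≈ 89.95°
zero (1 + j2175·0.002) = 1 + j4.35 → |·| ≈ 4.4635, ∠ ≈ 77.05°
pole (1 + j2175·0.125) = 1 + j271.875 → |·| ≈ 271.88, ∠ ≈ 89.79°
pole (1 + j2175·0.001) = 1 + j2.175 → |·| ≈ 2.3939, ∠ ≈ 65.31°
pole (1 + j2175·0.0005) = 1 + j1.0875 → |·| ≈ 1.4774, ∠ ≈ 47.40°
|L| = 0.03125 · 1087.5 · 4.4635 / (271.88 · 2.3939 · 1.4774) ≈ 0.15775
Gain = 20 log₁₀(0.15775) ≈ -16.04 dB
∠L = (89.95° + 77.05°) − (89.79° + 65.31° + 47.40°) = -35.50°

At ω = 4152 rad/s:
zero (1 + j4152·0.5) = 1 + j2076 → |·| ≈ 2076, ∠ ≈ 89.97°
zero (1 + j4152·0.002) = 1 + j8.304 → |·| ≈ 8.364, ∠ ≈ 83.13°
pole (1 + j4152·0.125) = 1 + j519 → |·| ≈ 519, ∠ ≈ 89.89°
pole (1 + j4152·0.001) = 1 + j4.152 → |·| ≈ 4.2707, ∠ ≈ 76.46°
pole (1 + j4152·0.0005) = 1 + j2.076 → |·| ≈ 2.3043, ∠ ≈ 64.28°
|L| = 0.03125 · 2076 · 8.364 / (519 · 4.2707 · 2.3043) ≈ 0.10624
Gain = 20 log₁₀(0.10624) ≈ -19.47 dB
∠L = (89.97° + 83.13°) − (89.89° + 76.46° + 64.28°) = -57.53°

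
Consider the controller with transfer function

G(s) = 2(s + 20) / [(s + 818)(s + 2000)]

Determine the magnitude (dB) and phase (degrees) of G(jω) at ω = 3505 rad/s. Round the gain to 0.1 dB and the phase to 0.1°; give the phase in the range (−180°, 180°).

At s = jω = j3505:
zero (s+20): 20 + j3505 → |·| = √(20²+3505²) = √12285425 ≈ 3505.1, ∠ = arctan(3505/20) ≈ 89.67°
pole (s+818): 818 + j3505 → |·| = √(818²+3505²) = √12954149 ≈ 3599.2, ∠ = arctan(3505/818) ≈ 76.86°
pole (s+2000): 2000 + j3505 → |·| = √(2000²+3505²) = √16285025 ≈ 4035.5, ∠ = arctan(3505/2000) ≈ 60.29°
|G| = 2 · 3505.1 / 1.4525e+07 ≈ 0.00048263
Gain = 20 log₁₀(0.00048263) ≈ -66.33 dB
∠G = 89.67° − 137.15° = -47.48°

-66.3 dB, -47.5°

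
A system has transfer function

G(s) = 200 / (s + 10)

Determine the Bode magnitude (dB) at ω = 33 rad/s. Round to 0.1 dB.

15.3 dB

At s = jω = j33:
pole (s+10): 10 + j33 → |·| = √(10²+33²) = √1189 ≈ 34.482, ∠ = arctan(33/10) ≈ 73.14°
|G| = 200 / 34.482 ≈ 5.8001
Gain = 20 log₁₀(5.8001) ≈ 15.27 dB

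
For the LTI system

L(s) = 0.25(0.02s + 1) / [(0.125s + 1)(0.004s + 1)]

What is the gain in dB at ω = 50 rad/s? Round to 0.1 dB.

At ω = 50 rad/s:
zero (1 + j50·0.02) = 1 + j1 → |·| ≈ 1.4142, ∠ ≈ 45.00°
pole (1 + j50·0.125) = 1 + j6.25 → |·| ≈ 6.3295, ∠ ≈ 80.91°
pole (1 + j50·0.004) = 1 + j0.2 → |·| ≈ 1.0198, ∠ ≈ 11.31°
|L| = 0.25 · 1.4142 / (6.3295 · 1.0198) ≈ 0.054773
Gain = 20 log₁₀(0.054773) ≈ -25.23 dB

-25.2 dB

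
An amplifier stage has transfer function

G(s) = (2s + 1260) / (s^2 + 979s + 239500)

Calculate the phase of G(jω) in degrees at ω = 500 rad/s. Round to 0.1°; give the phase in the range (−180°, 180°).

-52.8°

Substitute s = j500:
Numerator: 2(j500) + 1260 = 1260 + j1000
Denominator: (j500)^2 + 979(j500) + 239500 = -10500 + j489500
|N| = √(1260² + 1000²) ≈ 1608.6, ∠N ≈ 38.44°
|D| = √(10500² + 489500²) ≈ 4.8961e+05, ∠D ≈ 91.23°
∠G = 38.44° − 91.23° = -52.79°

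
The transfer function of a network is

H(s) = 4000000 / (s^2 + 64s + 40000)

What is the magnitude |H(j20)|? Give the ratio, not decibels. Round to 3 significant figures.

101

At s = jω = j20:
quadratic: (j20)² + 64·j20 + 40000 = 39600 + j1280 → |·| ≈ 39621, ∠ ≈ 1.85°
|H| = 4000000 / 39621 ≈ 100.96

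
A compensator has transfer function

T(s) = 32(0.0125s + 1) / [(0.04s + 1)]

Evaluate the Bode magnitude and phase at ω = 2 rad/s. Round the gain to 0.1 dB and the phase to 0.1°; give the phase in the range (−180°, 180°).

At ω = 2 rad/s:
zero (1 + j2·0.0125) = 1 + j0.025 → |·| ≈ 1.0003, ∠ ≈ 1.43°
pole (1 + j2·0.04) = 1 + j0.08 → |·| ≈ 1.0032, ∠ ≈ 4.57°
|T| = 32 · 1.0003 / (1.0032) ≈ 31.907
Gain = 20 log₁₀(31.907) ≈ 30.08 dB
∠T = (1.43°) − (4.57°) = -3.14°

30.1 dB, -3.1°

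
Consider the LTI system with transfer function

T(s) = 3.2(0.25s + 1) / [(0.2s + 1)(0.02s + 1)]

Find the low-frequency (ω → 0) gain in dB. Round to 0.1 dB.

10.1 dB

T(0) = 3.2 · 1 / 1 = 3.2
20 log₁₀(3.2) ≈ 10.10 dB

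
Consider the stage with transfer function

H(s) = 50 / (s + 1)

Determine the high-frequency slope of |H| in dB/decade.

-20 dB/decade

Each pole contributes −20 dB/decade at high frequency; each zero contributes +20 dB/decade.
Net: 0 zero(s) − 1 pole(s) → -20 dB/decade.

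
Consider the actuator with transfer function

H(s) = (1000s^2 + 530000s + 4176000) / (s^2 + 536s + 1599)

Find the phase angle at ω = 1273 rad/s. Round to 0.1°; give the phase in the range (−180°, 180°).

Substitute s = j1273:
Numerator: 1000(j1273)^2 + 530000(j1273) + 4176000 = -1616353000 + j674690000
Denominator: (j1273)^2 + 536(j1273) + 1599 = -1618930 + j682328
|N| = √(1616353000² + 674690000²) ≈ 1.7515e+09, ∠N ≈ 157.34°
|D| = √(1618930² + 682328²) ≈ 1.7568e+06, ∠D ≈ 157.15°
∠H = 157.34° − 157.15° = 0.19°

0.2°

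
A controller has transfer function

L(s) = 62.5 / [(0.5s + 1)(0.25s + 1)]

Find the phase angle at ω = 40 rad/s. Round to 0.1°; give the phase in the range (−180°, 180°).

-171.4°

At ω = 40 rad/s:
pole (1 + j40·0.5) = 1 + j20 → |·| ≈ 20.025, ∠ ≈ 87.14°
pole (1 + j40·0.25) = 1 + j10 → |·| ≈ 10.05, ∠ ≈ 84.29°
∠L = (0°) − (87.14° + 84.29°) = -171.43°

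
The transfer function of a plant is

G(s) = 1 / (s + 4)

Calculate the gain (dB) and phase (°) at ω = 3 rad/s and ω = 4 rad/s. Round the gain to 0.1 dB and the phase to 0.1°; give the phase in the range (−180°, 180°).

Substitute s = j3:
Numerator: 1 = 1 + j0
Denominator: (j3) + 4 = 4 + j3
|N| = √(1² + 0²) ≈ 1, ∠N ≈ 0.00°
|D| = √(4² + 3²) ≈ 5, ∠D ≈ 36.87°
|G| = 1 / 5 ≈ 0.2
Gain = 20 log₁₀(0.2) ≈ -13.98 dB
∠G = 0.00° − 36.87° = -36.87°

Substitute s = j4:
Numerator: 1 = 1 + j0
Denominator: (j4) + 4 = 4 + j4
|N| = √(1² + 0²) ≈ 1, ∠N ≈ 0.00°
|D| = √(4² + 4²) ≈ 5.6569, ∠D ≈ 45.00°
|G| = 1 / 5.6569 ≈ 0.17678
Gain = 20 log₁₀(0.17678) ≈ -15.05 dB
∠G = 0.00° − 45.00° = -45.00°

ω = 3: -14.0 dB, -36.9°; ω = 4: -15.1 dB, -45.0°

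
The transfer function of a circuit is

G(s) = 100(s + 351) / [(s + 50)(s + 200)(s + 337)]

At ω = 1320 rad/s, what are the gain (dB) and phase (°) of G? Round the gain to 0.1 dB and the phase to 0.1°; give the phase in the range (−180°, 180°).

-84.9 dB, -169.8°

At s = jω = j1320:
zero (s+351): 351 + j1320 → |·| = √(351²+1320²) = √1865601 ≈ 1365.9, ∠ = arctan(1320/351) ≈ 75.11°
pole (s+50): 50 + j1320 → |·| = √(50²+1320²) = √1744900 ≈ 1320.9, ∠ = arctan(1320/50) ≈ 87.83°
pole (s+200): 200 + j1320 → |·| = √(200²+1320²) = √1782400 ≈ 1335.1, ∠ = arctan(1320/200) ≈ 81.38°
pole (s+337): 337 + j1320 → |·| = √(337²+1320²) = √1855969 ≈ 1362.3, ∠ = arctan(1320/337) ≈ 75.68°
|G| = 100 · 1365.9 / 2.4025e+09 ≈ 5.6853e-05
Gain = 20 log₁₀(5.6853e-05) ≈ -84.90 dB
∠G = 75.11° − 244.89° = -169.78°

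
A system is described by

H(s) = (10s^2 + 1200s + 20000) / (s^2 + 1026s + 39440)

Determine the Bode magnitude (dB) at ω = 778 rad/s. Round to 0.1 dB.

Substitute s = j778:
Numerator: 10(j778)^2 + 1200(j778) + 20000 = -6032840 + j933600
Denominator: (j778)^2 + 1026(j778) + 39440 = -565844 + j798228
|N| = √(6032840² + 933600²) ≈ 6.1047e+06, ∠N ≈ 171.20°
|D| = √(565844² + 798228²) ≈ 9.7844e+05, ∠D ≈ 125.33°
|H| = 6.1047e+06 / 9.7844e+05 ≈ 6.2392
Gain = 20 log₁₀(6.2392) ≈ 15.90 dB

15.9 dB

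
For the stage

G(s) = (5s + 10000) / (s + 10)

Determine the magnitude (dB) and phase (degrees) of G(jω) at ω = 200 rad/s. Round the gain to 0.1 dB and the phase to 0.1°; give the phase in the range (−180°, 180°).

Substitute s = j200:
Numerator: 5(j200) + 10000 = 10000 + j1000
Denominator: (j200) + 10 = 10 + j200
|N| = √(10000² + 1000²) ≈ 10050, ∠N ≈ 5.71°
|D| = √(10² + 200²) ≈ 200.25, ∠D ≈ 87.14°
|G| = 10050 / 200.25 ≈ 50.187
Gain = 20 log₁₀(50.187) ≈ 34.01 dB
∠G = 5.71° − 87.14° = -81.43°

34.0 dB, -81.4°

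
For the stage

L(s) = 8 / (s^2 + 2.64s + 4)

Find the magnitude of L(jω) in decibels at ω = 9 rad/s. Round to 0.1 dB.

At s = jω = j9:
quadratic: (j9)² + 2.64·j9 + 4 = -77 + j23.76 → |·| ≈ 80.582, ∠ ≈ 162.85°
|L| = 8 / 80.582 ≈ 0.099278
Gain = 20 log₁₀(0.099278) ≈ -20.06 dB

-20.1 dB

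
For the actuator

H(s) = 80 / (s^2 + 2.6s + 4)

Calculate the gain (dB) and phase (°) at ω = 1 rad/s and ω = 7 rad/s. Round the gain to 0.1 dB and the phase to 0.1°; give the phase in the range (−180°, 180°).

At s = jω = j1:
quadratic: (j1)² + 2.6·j1 + 4 = 3 + j2.6 → |·| ≈ 3.9699, ∠ ≈ 40.91°
|H| = 80 / 3.9699 ≈ 20.152
Gain = 20 log₁₀(20.152) ≈ 26.09 dB
∠H = 0.00° − 40.91° = -40.91°

At s = jω = j7:
quadratic: (j7)² + 2.6·j7 + 4 = -45 + j18.2 → |·| ≈ 48.541, ∠ ≈ 157.98°
|H| = 80 / 48.541 ≈ 1.6481
Gain = 20 log₁₀(1.6481) ≈ 4.34 dB
∠H = 0.00° − 157.98° = -157.98°

ω = 1: 26.1 dB, -40.9°; ω = 7: 4.3 dB, -158.0°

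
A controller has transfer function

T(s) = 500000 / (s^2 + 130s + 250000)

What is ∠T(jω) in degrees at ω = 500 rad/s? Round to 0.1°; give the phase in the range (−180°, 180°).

At s = jω = j500:
quadratic: (j500)² + 130·j500 + 250000 = 0 + j65000 → |·| ≈ 65000, ∠ ≈ 90.00°
∠T = 0.00° − 90.00° = -90.00°

-90.0°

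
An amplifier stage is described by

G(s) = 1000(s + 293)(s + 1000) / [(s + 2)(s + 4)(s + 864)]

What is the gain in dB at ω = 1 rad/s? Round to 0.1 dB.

91.3 dB

At s = jω = j1:
zero (s+293): 293 + j1 → |·| = √(293²+1²) = √85850 ≈ 293, ∠ = arctan(1/293) ≈ 0.20°
zero (s+1000): 1000 + j1 → |·| = √(1000²+1²) = √1000001 ≈ 1000, ∠ = arctan(1/1000) ≈ 0.06°
pole (s+2): 2 + j1 → |·| = √(2²+1²) = √5 ≈ 2.2361, ∠ = arctan(1/2) ≈ 26.57°
pole (s+4): 4 + j1 → |·| = √(4²+1²) = √17 ≈ 4.1231, ∠ = arctan(1/4) ≈ 14.04°
pole (s+864): 864 + j1 → |·| = √(864²+1²) = √746497 ≈ 864, ∠ = arctan(1/864) ≈ 0.07°
|G| = 1000 · 2.93e+05 / 7965.8 ≈ 36782
Gain = 20 log₁₀(36782) ≈ 91.31 dB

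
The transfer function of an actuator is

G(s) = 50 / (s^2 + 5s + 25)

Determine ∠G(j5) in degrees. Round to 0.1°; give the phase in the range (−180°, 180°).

-90.0°

At s = jω = j5:
quadratic: (j5)² + 5·j5 + 25 = 0 + j25 → |·| ≈ 25, ∠ ≈ 90.00°
∠G = 0.00° − 90.00° = -90.00°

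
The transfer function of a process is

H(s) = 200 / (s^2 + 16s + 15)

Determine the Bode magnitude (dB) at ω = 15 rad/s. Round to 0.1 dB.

-4.1 dB

Substitute s = j15:
Numerator: 200 = 200 + j0
Denominator: (j15)^2 + 16(j15) + 15 = -210 + j240
|N| = √(200² + 0²) ≈ 200, ∠N ≈ 0.00°
|D| = √(210² + 240²) ≈ 318.9, ∠D ≈ 131.19°
|H| = 200 / 318.9 ≈ 0.62716
Gain = 20 log₁₀(0.62716) ≈ -4.05 dB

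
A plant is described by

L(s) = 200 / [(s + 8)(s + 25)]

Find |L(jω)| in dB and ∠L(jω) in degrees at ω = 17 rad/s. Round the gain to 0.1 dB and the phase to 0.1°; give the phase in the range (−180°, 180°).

At s = jω = j17:
pole (s+8): 8 + j17 → |·| = √(8²+17²) = √353 ≈ 18.788, ∠ = arctan(17/8) ≈ 64.80°
pole (s+25): 25 + j17 → |·| = √(25²+17²) = √914 ≈ 30.232, ∠ = arctan(17/25) ≈ 34.22°
|L| = 200 / 568 ≈ 0.35211
Gain = 20 log₁₀(0.35211) ≈ -9.07 dB
∠L = 0.00° − 99.02° = -99.02°

-9.1 dB, -99.0°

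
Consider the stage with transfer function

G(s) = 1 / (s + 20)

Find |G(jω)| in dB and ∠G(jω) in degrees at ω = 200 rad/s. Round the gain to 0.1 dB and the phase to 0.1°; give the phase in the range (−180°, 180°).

-46.1 dB, -84.3°

At s = jω = j200:
pole (s+20): 20 + j200 → |·| = √(20²+200²) = √40400 ≈ 201, ∠ = arctan(200/20) ≈ 84.29°
|G| = 1 / 201 ≈ 0.0049751
Gain = 20 log₁₀(0.0049751) ≈ -46.06 dB
∠G = 0.00° − 84.29° = -84.29°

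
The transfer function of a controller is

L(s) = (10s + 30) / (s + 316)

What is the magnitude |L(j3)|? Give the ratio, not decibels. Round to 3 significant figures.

0.134

Substitute s = j3:
Numerator: 10(j3) + 30 = 30 + j30
Denominator: (j3) + 316 = 316 + j3
|N| = √(30² + 30²) ≈ 42.426, ∠N ≈ 45.00°
|D| = √(316² + 3²) ≈ 316.01, ∠D ≈ 0.54°
|L| = 42.426 / 316.01 ≈ 0.13426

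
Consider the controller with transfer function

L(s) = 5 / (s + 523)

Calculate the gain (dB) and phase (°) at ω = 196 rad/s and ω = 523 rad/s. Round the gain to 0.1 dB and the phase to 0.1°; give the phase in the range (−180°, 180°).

At s = jω = j196:
pole (s+523): 523 + j196 → |·| = √(523²+196²) = √311945 ≈ 558.52, ∠ = arctan(196/523) ≈ 20.54°
|L| = 5 / 558.52 ≈ 0.0089522
Gain = 20 log₁₀(0.0089522) ≈ -40.96 dB
∠L = 0.00° − 20.54° = -20.54°

At s = jω = j523:
pole (s+523): 523 + j523 → |·| = √(523²+523²) = √547058 ≈ 739.63, ∠ = arctan(523/523) ≈ 45.00°
|L| = 5 / 739.63 ≈ 0.0067601
Gain = 20 log₁₀(0.0067601) ≈ -43.40 dB
∠L = 0.00° − 45.00° = -45.00°

ω = 196: -41.0 dB, -20.5°; ω = 523: -43.4 dB, -45.0°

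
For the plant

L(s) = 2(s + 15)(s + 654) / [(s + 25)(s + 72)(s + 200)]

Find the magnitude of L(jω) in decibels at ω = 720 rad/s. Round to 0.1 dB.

-48.9 dB

At s = jω = j720:
zero (s+15): 15 + j720 → |·| = √(15²+720²) = √518625 ≈ 720.16, ∠ = arctan(720/15) ≈ 88.81°
zero (s+654): 654 + j720 → |·| = √(654²+720²) = √946116 ≈ 972.68, ∠ = arctan(720/654) ≈ 47.75°
pole (s+25): 25 + j720 → |·| = √(25²+720²) = √519025 ≈ 720.43, ∠ = arctan(720/25) ≈ 88.01°
pole (s+72): 72 + j720 → |·| = √(72²+720²) = √523584 ≈ 723.59, ∠ = arctan(720/72) ≈ 84.29°
pole (s+200): 200 + j720 → |·| = √(200²+720²) = √558400 ≈ 747.26, ∠ = arctan(720/200) ≈ 74.48°
|L| = 2 · 7.0049e+05 / 3.8954e+08 ≈ 0.0035965
Gain = 20 log₁₀(0.0035965) ≈ -48.88 dB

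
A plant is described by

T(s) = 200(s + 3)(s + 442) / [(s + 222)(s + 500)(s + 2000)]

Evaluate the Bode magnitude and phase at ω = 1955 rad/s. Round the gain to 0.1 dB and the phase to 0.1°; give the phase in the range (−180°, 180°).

At s = jω = j1955:
zero (s+3): 3 + j1955 → |·| = √(3²+1955²) = √3822034 ≈ 1955, ∠ = arctan(1955/3) ≈ 89.91°
zero (s+442): 442 + j1955 → |·| = √(442²+1955²) = √4017389 ≈ 2004.3, ∠ = arctan(1955/442) ≈ 77.26°
pole (s+222): 222 + j1955 → |·| = √(222²+1955²) = √3871309 ≈ 1967.6, ∠ = arctan(1955/222) ≈ 83.52°
pole (s+500): 500 + j1955 → |·| = √(500²+1955²) = √4072025 ≈ 2017.9, ∠ = arctan(1955/500) ≈ 75.65°
pole (s+2000): 2000 + j1955 → |·| = √(2000²+1955²) = √7822025 ≈ 2796.8, ∠ = arctan(1955/2000) ≈ 44.35°
|T| = 200 · 3.9184e+06 / 1.1104e+10 ≈ 0.070576
Gain = 20 log₁₀(0.070576) ≈ -23.03 dB
∠T = 167.17° − 203.52° = -36.35°

-23.0 dB, -36.4°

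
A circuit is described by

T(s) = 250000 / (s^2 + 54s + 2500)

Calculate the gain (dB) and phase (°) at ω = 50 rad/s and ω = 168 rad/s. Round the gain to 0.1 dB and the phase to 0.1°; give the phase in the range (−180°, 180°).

ω = 50: 39.3 dB, -90.0°; ω = 168: 19.2 dB, -160.6°

At s = jω = j50:
quadratic: (j50)² + 54·j50 + 2500 = 0 + j2700 → |·| ≈ 2700, ∠ ≈ 90.00°
|T| = 250000 / 2700 ≈ 92.593
Gain = 20 log₁₀(92.593) ≈ 39.33 dB
∠T = 0.00° − 90.00° = -90.00°

At s = jω = j168:
quadratic: (j168)² + 54·j168 + 2500 = -25724 + j9072 → |·| ≈ 27277, ∠ ≈ 160.57°
|T| = 250000 / 27277 ≈ 9.1652
Gain = 20 log₁₀(9.1652) ≈ 19.24 dB
∠T = 0.00° − 160.57° = -160.57°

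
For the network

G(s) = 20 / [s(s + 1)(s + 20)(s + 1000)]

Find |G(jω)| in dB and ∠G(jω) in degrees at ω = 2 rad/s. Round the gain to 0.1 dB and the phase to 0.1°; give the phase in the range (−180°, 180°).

-73.1 dB, -159.3°

At s = jω = j2:
pole (s+1): 1 + j2 → |·| = √(1²+2²) = √5 ≈ 2.2361, ∠ = arctan(2/1) ≈ 63.43°
pole (s+20): 20 + j2 → |·| = √(20²+2²) = √404 ≈ 20.1, ∠ = arctan(2/20) ≈ 5.71°
pole (s+1000): 1000 + j2 → |·| = √(1000²+2²) = √1000004 ≈ 1000, ∠ = arctan(2/1000) ≈ 0.11°
pole at origin: |s| = 2, ∠ = 90.00° (in denominator)
|G| = 20 / 89891 ≈ 0.00022249
Gain = 20 log₁₀(0.00022249) ≈ -73.05 dB
∠G = 0.00° − 159.25° = -159.25°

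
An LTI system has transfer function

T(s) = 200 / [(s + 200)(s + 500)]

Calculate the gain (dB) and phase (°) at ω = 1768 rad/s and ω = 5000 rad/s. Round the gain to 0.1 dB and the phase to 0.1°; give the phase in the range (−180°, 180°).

At s = jω = j1768:
pole (s+200): 200 + j1768 → |·| = √(200²+1768²) = √3165824 ≈ 1779.3, ∠ = arctan(1768/200) ≈ 83.55°
pole (s+500): 500 + j1768 → |·| = √(500²+1768²) = √3375824 ≈ 1837.3, ∠ = arctan(1768/500) ≈ 74.21°
|T| = 200 / 3.2691e+06 ≈ 6.1179e-05
Gain = 20 log₁₀(6.1179e-05) ≈ -84.27 dB
∠T = 0.00° − 157.76° = -157.76°

At s = jω = j5000:
pole (s+200): 200 + j5000 → |·| = √(200²+5000²) = √25040000 ≈ 5004, ∠ = arctan(5000/200) ≈ 87.71°
pole (s+500): 500 + j5000 → |·| = √(500²+5000²) = √25250000 ≈ 5024.9, ∠ = arctan(5000/500) ≈ 84.29°
|T| = 200 / 2.5145e+07 ≈ 7.9539e-06
Gain = 20 log₁₀(7.9539e-06) ≈ -101.99 dB
∠T = 0.00° − 172.00° = -172.00°

ω = 1768: -84.3 dB, -157.8°; ω = 5000: -102.0 dB, -172.0°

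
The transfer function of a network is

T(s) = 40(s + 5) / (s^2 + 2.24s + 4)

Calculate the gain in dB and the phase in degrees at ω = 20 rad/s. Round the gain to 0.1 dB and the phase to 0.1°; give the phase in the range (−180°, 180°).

At s = jω = j20:
zero (s+5): 5 + j20 → |·| = √(5²+20²) = √425 ≈ 20.616, ∠ = arctan(20/5) ≈ 75.96°
quadratic: (j20)² + 2.24·j20 + 4 = -396 + j44.8 → |·| ≈ 398.53, ∠ ≈ 173.55°
|T| = 40 · 20.616 / 398.53 ≈ 2.0692
Gain = 20 log₁₀(2.0692) ≈ 6.32 dB
∠T = 75.96° − 173.55° = -97.59°

6.3 dB, -97.6°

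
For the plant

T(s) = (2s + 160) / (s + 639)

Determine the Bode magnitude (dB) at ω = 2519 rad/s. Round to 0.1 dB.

Substitute s = j2519:
Numerator: 2(j2519) + 160 = 160 + j5038
Denominator: (j2519) + 639 = 639 + j2519
|N| = √(160² + 5038²) ≈ 5040.5, ∠N ≈ 88.18°
|D| = √(639² + 2519²) ≈ 2598.8, ∠D ≈ 75.77°
|T| = 5040.5 / 2598.8 ≈ 1.9395
Gain = 20 log₁₀(1.9395) ≈ 5.75 dB

5.8 dB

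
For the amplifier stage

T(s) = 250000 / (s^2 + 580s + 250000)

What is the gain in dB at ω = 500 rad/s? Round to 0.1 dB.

At s = jω = j500:
quadratic: (j500)² + 580·j500 + 250000 = 0 + j290000 → |·| ≈ 2.9e+05, ∠ ≈ 90.00°
|T| = 250000 / 2.9e+05 ≈ 0.86207
Gain = 20 log₁₀(0.86207) ≈ -1.29 dB

-1.3 dB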